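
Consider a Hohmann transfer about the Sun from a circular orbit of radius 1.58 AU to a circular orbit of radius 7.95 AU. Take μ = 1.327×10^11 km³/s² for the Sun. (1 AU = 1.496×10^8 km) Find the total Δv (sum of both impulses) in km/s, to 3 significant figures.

Δv = 11.4 km/s

In km: r₁ = 1.58 × 1.496×10^8 = 2.36368×10^8 km; r₂ = 7.95 × 1.496×10^8 = 1.18932×10^9 km.
Transfer-ellipse semi-major axis a_t = (r₁ + r₂)/2 = (2.36368×10^8 + 1.18932×10^9)/2 = 7.12844×10^8 km.
At r₁ the circular-orbit speed is v₁ = √(μ/r₁) = 23.694 km/s.
Transfer-orbit speed at r₁ (v² = μ(2/r − 1/a)): v_p = √[μ(2/r₁ − 1/a_t)] = 30.605 km/s.
First burn Δv₁ = |v_p − v₁| = 6.911 km/s.
At r₂, v₂ = √(μ/r₂) = 10.5630 km/s.
Transfer-orbit speed at r₂: v_a = √[μ(2/r₂ − 1/a_t)] = 6.08252 km/s.
Second burn Δv₂ = |v₂ − v_a| = 4.480 km/s.
Δv = Δv₁ + Δv₂ = 6.911 + 4.480 = 11.39 km/s.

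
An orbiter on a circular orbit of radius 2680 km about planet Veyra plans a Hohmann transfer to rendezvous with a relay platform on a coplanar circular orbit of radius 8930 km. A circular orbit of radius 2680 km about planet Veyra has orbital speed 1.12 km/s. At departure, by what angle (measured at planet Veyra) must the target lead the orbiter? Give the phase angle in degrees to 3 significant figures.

From the circular-orbit relation v² = μ/r at r = 2680 km: μ = v²r = (1.12)² × 2680 = 3361.79 km³/s².
Transfer-ellipse semi-major axis a_t = (r₁ + r₂)/2 = (2680 + 8930)/2 = 5805 km.
Transfer time t = π√(a_t³/μ) = 23964.5 s.
The target's mean motion on its circular orbit is ω₂ = √(μ/r₂³) = 6.87081×10^-5 rad/s.
Angle swept by the target during transfer: ω₂·t = 1.6466 rad = 94.34°.
The orbiter traverses 180° on the transfer ellipse, so the target must lead by 180° − 94.34° = 85.7°.

φ = 85.7°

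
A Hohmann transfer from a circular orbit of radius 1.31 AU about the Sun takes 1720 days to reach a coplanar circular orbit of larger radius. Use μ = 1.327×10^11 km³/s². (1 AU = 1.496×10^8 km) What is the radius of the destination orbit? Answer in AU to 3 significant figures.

In km: r₁ = 1.31 × 1.496×10^8 = 1.95976×10^8 km.
Transfer time t = 1720 days = 1.48608×10^8 s, and t = π√(a_t³/μ).
So a_t = (μ t²/π²)^(1/3) = (1.327×10^11 × (1.48608×10^8)² / π²)^(1/3) = 6.6714×10^8 km.
Since a_t = (r₁ + r₂)/2, r₂ = 2a_t − r₁ = 2×6.6714×10^8 − 1.95976×10^8 = 1.138304×10^9 km.
In AU: r₂ = 1.138304×10^9 / 1.496×10^8 = 7.61 AU.

r₂ = 7.61 AU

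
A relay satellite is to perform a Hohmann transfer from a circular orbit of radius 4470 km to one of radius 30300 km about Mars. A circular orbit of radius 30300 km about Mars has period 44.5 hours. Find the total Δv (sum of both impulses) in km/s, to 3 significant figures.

Δv = 1.58 km/s

From Kepler's third law T² = 4π²r³/μ at r = 30300 km, T = 44.5 hours = 44.5 × 3600 s = 1.602×10^5 s: μ = 4π²r³/T² = 42792.0 km³/s².
Semi-major axis of the transfer orbit: a_t = (4470 + 30300)/2 = 17385 km.
At r₁ the circular-orbit speed is v₁ = √(μ/r₁) = 3.09405 km/s.
Transfer-orbit speed at r₁ (vis-viva): v_p = √[μ(2/r₁ − 1/a_t)] = 4.08471 km/s.
First burn Δv₁ = |v_p − v₁| = 0.99066 km/s.
At r₂, v₂ = √(μ/r₂) = 1.1884 km/s.
Transfer-orbit speed at r₂: v_a = √[μ(2/r₂ − 1/a_t)] = 0.60260 km/s.
Second burn Δv₂ = |v₂ − v_a| = 0.58580 km/s.
Total Δv = Δv₁ + Δv₂ = 1.576 km/s.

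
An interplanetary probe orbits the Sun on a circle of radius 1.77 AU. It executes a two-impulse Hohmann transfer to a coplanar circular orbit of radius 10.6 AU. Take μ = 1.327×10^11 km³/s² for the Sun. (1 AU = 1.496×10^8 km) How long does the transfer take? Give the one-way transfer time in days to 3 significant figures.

In km: r₁ = 1.77 × 1.496×10^8 = 2.64792×10^8 km; r₂ = 10.6 × 1.496×10^8 = 1.58576×10^9 km.
Transfer-ellipse semi-major axis a_t = (r₁ + r₂)/2 = (2.64792×10^8 + 1.58576×10^9)/2 = 9.25276×10^8 km.
Half the transfer-orbit period gives t = π√(a_t³/μ) = 2.427×10^8 s.
Converting: 2.427×10^8 s ÷ 86400 s/day = 2810 days.

t = 2810 days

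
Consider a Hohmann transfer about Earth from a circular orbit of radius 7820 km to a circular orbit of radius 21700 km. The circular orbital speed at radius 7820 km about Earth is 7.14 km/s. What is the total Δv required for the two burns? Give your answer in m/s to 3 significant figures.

Δv = 2680 m/s

From the circular-orbit relation v² = μ/r at r = 7820 km: μ = v²r = (7.14)² × 7820 = 3.98660×10^5 km³/s².
Semi-major axis of the transfer orbit: a_t = (7820 + 21700)/2 = 14760 km.
At r₁ the circular-orbit speed is v₁ = √(μ/r₁) = 7.1400 km/s.
Transfer-orbit speed at r₁ (vis-viva): v_p = √[μ(2/r₁ − 1/a_t)] = 8.6573 km/s.
First burn Δv₁ = |v_p − v₁| = 1.5173 km/s.
Circular speed at r₂: v₂ = √(μ/r₂) = 4.2862 km/s.
Transfer-orbit speed at r₂: v_a = √[μ(2/r₂ − 1/a_t)] = 3.1198 km/s.
Second burn Δv₂ = |v₂ − v_a| = 1.1664 km/s.
Δv = Δv₁ + Δv₂ = 1.5173 + 1.1664 = 2.684 km/s.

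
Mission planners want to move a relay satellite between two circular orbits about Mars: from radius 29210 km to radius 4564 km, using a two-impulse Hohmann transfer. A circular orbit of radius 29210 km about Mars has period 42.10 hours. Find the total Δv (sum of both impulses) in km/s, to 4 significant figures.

From Kepler's third law T² = 4π²r³/μ at r = 29210 km, T = 42.10 hours = 42.10 × 3600 s = 1.5156×10^5 s: μ = 4π²r³/T² = 42833.7 km³/s².
The Hohmann ellipse has a_t = (r₁ + r₂)/2 = 16887 km.
At r₁ the circular-orbit speed is v₁ = √(μ/r₁) = 1.21095 km/s.
On the transfer ellipse at r₁, vis-viva equation gives v_a = √[μ(2/r₁ − 1/a_t)] = 0.629540 km/s.
First burn Δv₁ = |v_a − v₁| = 0.5814 km/s.
Circular speed at r₂: v₂ = √(μ/r₂) = 3.0635 km/s.
Transfer-orbit speed at r₂: v_p = √[μ(2/r₂ − 1/a_t)] = 4.0291 km/s.
Second burn Δv₂ = |v₂ − v_p| = 0.9656 km/s.
Δv = Δv₁ + Δv₂ = 0.5814 + 0.9656 = 1.547 km/s.

Δv = 1.547 km/s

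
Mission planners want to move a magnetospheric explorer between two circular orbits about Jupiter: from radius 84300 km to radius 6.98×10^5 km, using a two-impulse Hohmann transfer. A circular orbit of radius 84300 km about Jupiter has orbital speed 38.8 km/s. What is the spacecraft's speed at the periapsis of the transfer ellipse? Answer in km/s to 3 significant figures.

From the circular-orbit relation v² = μ/r at r = 84300 km: μ = v²r = (38.8)² × 84300 = 1.26909×10^8 km³/s².
Semi-major axis of the transfer orbit: a_t = (84300 + 6.980×10^5)/2 = 3.9115×10^5 km.
The periapsis of the transfer ellipse is at r = 84300 km.
From the vis-viva equation, v = √[μ(2/r − 1/a_t)] = 51.83 km/s.

v = 51.8 km/s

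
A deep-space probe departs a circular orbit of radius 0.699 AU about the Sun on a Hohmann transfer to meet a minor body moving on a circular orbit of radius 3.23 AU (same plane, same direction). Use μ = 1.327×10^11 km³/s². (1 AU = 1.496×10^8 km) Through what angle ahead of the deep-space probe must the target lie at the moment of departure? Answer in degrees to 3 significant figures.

φ = 94.6°

In km: r₁ = 0.699 × 1.496×10^8 = 1.045704×10^8 km; r₂ = 3.23 × 1.496×10^8 = 4.83208×10^8 km.
The Hohmann ellipse has a_t = (r₁ + r₂)/2 = 2.938892×10^8 km.
Transfer time t = π√(a_t³/μ) = 4.3450×10^7 s.
Target angular speed ω₂ = √(μ/r₂³) = 3.4295×10^-8 rad/s.
Angle swept by the target during transfer: ω₂·t = 1.4901 rad = 85.38°.
The deep-space probe traverses 180° on the transfer ellipse, so the target must lead by 180° − 85.38° = 94.6°.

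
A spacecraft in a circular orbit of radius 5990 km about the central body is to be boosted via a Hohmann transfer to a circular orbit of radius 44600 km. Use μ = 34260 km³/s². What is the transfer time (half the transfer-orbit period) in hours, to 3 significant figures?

t = 19.0 hours

Semi-major axis of the transfer orbit: a_t = (5990 + 44600)/2 = 25295 km.
By Kepler's third law the transfer-orbit period is T = 2π√(a_t³/μ), so t = T/2 = 68280 s.
Converting: 68280 s ÷ 3600 s/hour = 19.0 hours.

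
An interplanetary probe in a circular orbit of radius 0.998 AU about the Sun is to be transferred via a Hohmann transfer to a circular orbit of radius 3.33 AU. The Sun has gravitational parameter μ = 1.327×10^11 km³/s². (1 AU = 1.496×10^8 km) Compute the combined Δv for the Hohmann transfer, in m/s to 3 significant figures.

In km: r₁ = 0.998 × 1.496×10^8 = 1.493008×10^8 km; r₂ = 3.33 × 1.496×10^8 = 4.98168×10^8 km.
Semi-major axis of the transfer orbit: a_t = (1.493008×10^8 + 4.98168×10^8)/2 = 3.237344×10^8 km.
Circular speed at r₁: v₁ = √(μ/r₁) = √(1.327×10^11/1.493008×10^8) = 29.81 km/s.
On the transfer ellipse at r₁, vis-viva equation gives v_p = √[μ(2/r₁ − 1/a_t)] = 36.98 km/s.
First burn Δv₁ = |v_p − v₁| = 7.170 km/s.
Circular speed at r₂: v₂ = √(μ/r₂) = 16.321 km/s.
Transfer-orbit speed at r₂: v_a = √[μ(2/r₂ − 1/a_t)] = 11.084 km/s.
Second burn Δv₂ = |v₂ − v_a| = 5.237 km/s.
Δv = Δv₁ + Δv₂ = 7.170 + 5.237 = 12.41 km/s.

Δv = 12400 m/s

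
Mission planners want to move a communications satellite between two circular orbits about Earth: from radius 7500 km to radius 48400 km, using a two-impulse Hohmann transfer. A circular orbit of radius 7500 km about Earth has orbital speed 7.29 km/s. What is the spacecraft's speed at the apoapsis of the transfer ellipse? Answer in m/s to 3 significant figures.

From the circular-orbit relation v² = μ/r at r = 7500 km: μ = v²r = (7.29)² × 7500 = 3.98581×10^5 km³/s².
The Hohmann ellipse has a_t = (r₁ + r₂)/2 = 27950 km.
At apoapsis, r = 48400 km.
Applying v² = μ(2/r − 1/a_t): v = 1.487 km/s.

v = 1490 m/s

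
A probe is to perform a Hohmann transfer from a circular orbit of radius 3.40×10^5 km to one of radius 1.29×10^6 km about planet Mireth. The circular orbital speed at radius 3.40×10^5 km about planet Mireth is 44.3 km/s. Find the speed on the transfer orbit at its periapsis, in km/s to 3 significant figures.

v = 55.7 km/s

From the circular-orbit relation v² = μ/r at r = 3.40×10^5 km: μ = v²r = (44.3)² × 3.40×10^5 = 6.67247×10^8 km³/s².
Semi-major axis of the transfer orbit: a_t = (3.400×10^5 + 1.290×10^6)/2 = 8.150×10^5 km.
The periapsis of the transfer ellipse is at r = 3.400×10^5 km.
From the vis-viva equation, v = √[μ(2/r − 1/a_t)] = 55.73 km/s.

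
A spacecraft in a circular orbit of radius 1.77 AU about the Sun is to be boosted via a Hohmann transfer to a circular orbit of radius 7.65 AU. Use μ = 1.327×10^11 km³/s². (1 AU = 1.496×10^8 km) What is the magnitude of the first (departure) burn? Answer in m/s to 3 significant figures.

In km: r₁ = 1.77 × 1.496×10^8 = 2.64792×10^8 km; r₂ = 7.65 × 1.496×10^8 = 1.14444×10^9 km.
Semi-major axis of the transfer orbit: a_t = (2.64792×10^8 + 1.14444×10^9)/2 = 7.04616×10^8 km.
On the circular orbit at r = 2.64792×10^8 km, v_c = √(μ/r) = 22.386 km/s.
Transfer-orbit speed at the same r (vis-viva, a = a_t): v_t = √[μ(2/r − 1/a_t)] = 28.530 km/s.
Δv₁ = |v_t − v_c| = |28.530 − 22.386| = 6.144 km/s.

Δv₁ = 6140 m/s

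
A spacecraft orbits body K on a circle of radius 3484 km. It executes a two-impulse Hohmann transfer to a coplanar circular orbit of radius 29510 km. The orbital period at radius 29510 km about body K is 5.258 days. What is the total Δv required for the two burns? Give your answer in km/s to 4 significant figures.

From Kepler's third law T² = 4π²r³/μ at r = 29510 km, T = 5.258 days = 5.258 × 86400 s = 4.542912×10^5 s: μ = 4π²r³/T² = 4915.85 km³/s².
The Hohmann ellipse has a_t = (r₁ + r₂)/2 = 16497 km.
Circular speed at r₁: v₁ = √(μ/r₁) = √(4915.85/3484) = 1.187846 km/s.
Transfer-orbit speed at r₁ (vis-viva): v_p = √[μ(2/r₁ − 1/a_t)] = 1.588702 km/s.
First burn Δv₁ = |v_p − v₁| = 0.40086 km/s.
At r₂, v₂ = √(μ/r₂) = 0.408145 km/s.
Transfer-orbit speed at r₂: v_a = √[μ(2/r₂ − 1/a_t)] = 0.187565 km/s.
Second burn Δv₂ = |v₂ − v_a| = 0.22058 km/s.
Δv = Δv₁ + Δv₂ = 0.40086 + 0.22058 = 0.6214 km/s.

Δv = 0.6214 km/s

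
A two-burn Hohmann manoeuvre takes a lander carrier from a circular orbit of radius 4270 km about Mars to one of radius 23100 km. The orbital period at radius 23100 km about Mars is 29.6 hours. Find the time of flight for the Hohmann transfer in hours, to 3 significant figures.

t = 6.75 hours

From Kepler's third law T² = 4π²r³/μ at r = 23100 km, T = 29.6 hours = 29.6 × 3600 s = 1.0656×10^5 s: μ = 4π²r³/T² = 42855.6 km³/s².
The Hohmann ellipse has a_t = (r₁ + r₂)/2 = 13685 km.
Transfer time t = π√(a_t³/μ) = π√((13685)³ / 42855.6) = 24290 s.
Converting: 24290 s ÷ 3600 s/hour = 6.75 hours.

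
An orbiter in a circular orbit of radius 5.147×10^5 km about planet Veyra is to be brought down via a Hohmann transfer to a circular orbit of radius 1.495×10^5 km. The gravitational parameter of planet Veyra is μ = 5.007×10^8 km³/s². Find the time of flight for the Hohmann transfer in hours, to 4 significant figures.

The Hohmann ellipse has a_t = (r₁ + r₂)/2 = 3.321×10^5 km.
Half the transfer-orbit period gives t = π√(a_t³/μ) = 26870 s.
Converting: 26870 s ÷ 3600 s/hour = 7.464 hours.

t = 7.464 hours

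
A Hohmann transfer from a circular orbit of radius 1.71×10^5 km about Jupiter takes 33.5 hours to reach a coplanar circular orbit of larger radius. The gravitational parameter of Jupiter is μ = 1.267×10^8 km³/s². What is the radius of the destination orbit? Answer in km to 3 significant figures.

r₂ = 9.72×10^5 km

Transfer time t = 33.5 hours = 1.206×10^5 s, and t = π√(a_t³/μ).
So a_t = (μ t²/π²)^(1/3) = (1.267×10^8 × (1.206×10^5)² / π²)^(1/3) = 5.7155×10^5 km.
Since a_t = (r₁ + r₂)/2, r₂ = 2a_t − r₁ = 2×5.7155×10^5 − 1.710×10^5 = 9.721×10^5 km.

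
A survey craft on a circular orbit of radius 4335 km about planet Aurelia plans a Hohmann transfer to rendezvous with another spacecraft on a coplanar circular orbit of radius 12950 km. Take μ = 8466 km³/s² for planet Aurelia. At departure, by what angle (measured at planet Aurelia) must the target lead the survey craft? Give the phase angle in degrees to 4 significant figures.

φ = 81.86°

The Hohmann ellipse has a_t = (r₁ + r₂)/2 = 8642.5 km.
Transfer time t = π√(a_t³/μ) = 27433 s.
The target's mean motion on its circular orbit is ω₂ = √(μ/r₂³) = 6.2436×10^-5 rad/s.
Angle swept by the target during transfer: ω₂·t = 1.7128 rad = 98.14°.
The survey craft traverses 180° on the transfer ellipse, so the target must lead by 180° − 98.14° = 81.86°.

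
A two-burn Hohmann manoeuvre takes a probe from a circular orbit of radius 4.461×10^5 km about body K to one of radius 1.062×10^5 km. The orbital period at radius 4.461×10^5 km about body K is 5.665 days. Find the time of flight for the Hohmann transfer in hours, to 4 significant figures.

From Kepler's third law T² = 4π²r³/μ at r = 4.461×10^5 km, T = 5.665 days = 5.665 × 86400 s = 4.89456×10^5 s: μ = 4π²r³/T² = 1.46295×10^7 km³/s².
Transfer-ellipse semi-major axis a_t = (r₁ + r₂)/2 = (4.461×10^5 + 1.062×10^5)/2 = 2.7615×10^5 km.
Transfer time t = π√(a_t³/μ) = π√((2.7615×10^5)³ / 1.46295×10^7) = 1.192×10^5 s.
Converting: 1.192×10^5 s ÷ 3600 s/hour = 33.11 hours.

t = 33.11 hours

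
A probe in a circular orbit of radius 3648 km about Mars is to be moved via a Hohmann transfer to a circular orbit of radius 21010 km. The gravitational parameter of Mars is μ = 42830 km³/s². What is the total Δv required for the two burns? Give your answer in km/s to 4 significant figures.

Δv = 1.698 km/s

Semi-major axis of the transfer orbit: a_t = (3648 + 21010)/2 = 12329 km.
Circular speed at r₁: v₁ = √(μ/r₁) = √(42830/3648) = 3.4265 km/s.
Transfer-orbit speed at r₁ (vis-viva equation): v_p = √[μ(2/r₁ − 1/a_t)] = 4.4730 km/s.
First burn Δv₁ = |v_p − v₁| = 1.0465 km/s.
Circular speed at r₂: v₂ = √(μ/r₂) = 1.42778 km/s.
Transfer-orbit speed at r₂: v_a = √[μ(2/r₂ − 1/a_t)] = 0.776648 km/s.
Second burn Δv₂ = |v₂ − v_a| = 0.65113 km/s.
Total Δv = Δv₁ + Δv₂ = 1.698 km/s.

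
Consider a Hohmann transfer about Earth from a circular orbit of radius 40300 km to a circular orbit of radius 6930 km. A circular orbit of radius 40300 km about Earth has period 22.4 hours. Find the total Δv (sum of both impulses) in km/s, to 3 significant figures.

From Kepler's third law T² = 4π²r³/μ at r = 40300 km, T = 22.4 hours = 22.4 × 3600 s = 80640 s: μ = 4π²r³/T² = 3.97351×10^5 km³/s².
Semi-major axis of the transfer orbit: a_t = (40300 + 6930)/2 = 23615 km.
Circular speed at r₁: v₁ = √(μ/r₁) = √(3.97351×10^5/40300) = 3.140 km/s.
Transfer-orbit speed at r₁ (v² = μ(2/r − 1/a)): v_a = √[μ(2/r₁ − 1/a_t)] = 1.701 km/s.
First burn Δv₁ = |v_a − v₁| = 1.439 km/s.
At r₂, v₂ = √(μ/r₂) = 7.572 km/s.
Transfer-orbit speed at r₂: v_p = √[μ(2/r₂ − 1/a_t)] = 9.892 km/s.
Second burn Δv₂ = |v₂ − v_p| = 2.320 km/s.
Δv = Δv₁ + Δv₂ = 1.439 + 2.320 = 3.759 km/s.

Δv = 3.76 km/s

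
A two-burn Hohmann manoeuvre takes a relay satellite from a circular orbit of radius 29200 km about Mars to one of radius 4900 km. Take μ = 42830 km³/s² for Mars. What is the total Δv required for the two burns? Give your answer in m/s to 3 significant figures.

Δv = 1470 m/s

Semi-major axis of the transfer orbit: a_t = (29200 + 4900)/2 = 17050 km.
At r₁ the circular-orbit speed is v₁ = √(μ/r₁) = 1.2111 km/s.
Transfer-orbit speed at r₁ (v² = μ(2/r − 1/a)): v_a = √[μ(2/r₁ − 1/a_t)] = 0.64926 km/s.
First burn Δv₁ = |v_a − v₁| = 0.5618 km/s.
Circular speed at r₂: v₂ = √(μ/r₂) = 2.9565 km/s.
Transfer-orbit speed at r₂: v_p = √[μ(2/r₂ − 1/a_t)] = 3.8691 km/s.
Second burn Δv₂ = |v₂ − v_p| = 0.9126 km/s.
Δv = Δv₁ + Δv₂ = 0.5618 + 0.9126 = 1.474 km/s.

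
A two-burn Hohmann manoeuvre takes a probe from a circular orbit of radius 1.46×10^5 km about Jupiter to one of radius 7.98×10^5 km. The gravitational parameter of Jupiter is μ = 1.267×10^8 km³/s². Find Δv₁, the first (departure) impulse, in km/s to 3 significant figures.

The Hohmann ellipse has a_t = (r₁ + r₂)/2 = 4.720×10^5 km.
Circular speed at r = 1.460×10^5 km: v_c = √(μ/r) = 29.459 km/s.
Vis-viva on the transfer ellipse at r = 1.460×10^5 km gives v_t = √[μ(2/r − 1/a_t)] = 38.304 km/s.
Δv₁ = |v_t − v_c| = |38.304 − 29.459| = 8.845 km/s.

Δv₁ = 8.85 km/s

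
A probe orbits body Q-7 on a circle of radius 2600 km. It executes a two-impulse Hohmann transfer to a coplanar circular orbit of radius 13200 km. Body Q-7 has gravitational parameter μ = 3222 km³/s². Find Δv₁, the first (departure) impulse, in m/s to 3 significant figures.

The Hohmann ellipse has a_t = (r₁ + r₂)/2 = 7900 km.
Circular speed at r = 2600 km: v_c = √(μ/r) = 1.1132 km/s.
Vis-viva on the transfer ellipse at r = 2600 km gives v_t = √[μ(2/r − 1/a_t)] = 1.4390 km/s.
Δv₁ = |v_t − v_c| = |1.4390 − 1.1132| = 0.3258 km/s.

Δv₁ = 326 m/s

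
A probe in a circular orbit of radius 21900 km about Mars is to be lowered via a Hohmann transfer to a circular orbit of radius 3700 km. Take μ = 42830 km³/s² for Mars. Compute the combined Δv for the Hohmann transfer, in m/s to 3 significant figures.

Δv = 1690 m/s

Semi-major axis of the transfer orbit: a_t = (21900 + 3700)/2 = 12800 km.
Circular speed at r₁: v₁ = √(μ/r₁) = √(42830/21900) = 1.3985 km/s.
On the transfer ellipse at r₁, v² = μ(2/r − 1/a) gives v_a = √[μ(2/r₁ − 1/a_t)] = 0.75188 km/s.
First burn Δv₁ = |v_a − v₁| = 0.6466 km/s.
At r₂, v₂ = √(μ/r₂) = 3.402 km/s.
Transfer-orbit speed at r₂: v_p = √[μ(2/r₂ − 1/a_t)] = 4.450 km/s.
Second burn Δv₂ = |v₂ − v_p| = 1.048 km/s.
Total Δv = Δv₁ + Δv₂ = 1.695 km/s.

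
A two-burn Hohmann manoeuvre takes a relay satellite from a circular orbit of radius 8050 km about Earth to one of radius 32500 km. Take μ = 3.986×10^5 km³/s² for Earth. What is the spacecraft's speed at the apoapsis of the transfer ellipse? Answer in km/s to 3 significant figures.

v = 2.21 km/s

The Hohmann ellipse has a_t = (r₁ + r₂)/2 = 20275 km.
The apoapsis of the transfer ellipse is at r = 32500 km.
From the vis-viva equation, v = √[μ(2/r − 1/a_t)] = 2.207 km/s.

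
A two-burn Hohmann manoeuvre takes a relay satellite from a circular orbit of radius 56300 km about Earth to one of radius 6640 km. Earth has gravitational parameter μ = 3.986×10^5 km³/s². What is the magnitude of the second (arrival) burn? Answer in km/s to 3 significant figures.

The Hohmann ellipse has a_t = (r₁ + r₂)/2 = 31470 km.
On the circular orbit at r = 6640 km, v_c = √(μ/r) = 7.7479 km/s.
Vis-viva on the transfer ellipse at r = 6640 km gives v_t = √[μ(2/r − 1/a_t)] = 10.363 km/s.
Δv₂ = |v_t − v_c| = |10.363 − 7.7479| = 2.615 km/s.

Δv₂ = 2.62 km/s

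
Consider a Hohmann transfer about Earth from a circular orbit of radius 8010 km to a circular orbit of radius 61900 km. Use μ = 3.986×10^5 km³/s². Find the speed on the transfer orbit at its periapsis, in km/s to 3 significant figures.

Semi-major axis of the transfer orbit: a_t = (8010 + 61900)/2 = 34955 km.
At periapsis, r = 8010 km.
From the vis-viva equation, v = √[μ(2/r − 1/a_t)] = 9.387 km/s.

v = 9.39 km/s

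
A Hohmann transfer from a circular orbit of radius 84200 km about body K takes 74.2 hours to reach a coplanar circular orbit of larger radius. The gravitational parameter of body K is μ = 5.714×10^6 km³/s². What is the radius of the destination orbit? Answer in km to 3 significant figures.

Transfer time t = 74.2 hours = 2.6712×10^5 s, and t = π√(a_t³/μ).
So a_t = (μ t²/π²)^(1/3) = (5.714×10^6 × (2.6712×10^5)² / π²)^(1/3) = 3.4569×10^5 km.
Since a_t = (r₁ + r₂)/2, r₂ = 2a_t − r₁ = 2×3.4569×10^5 − 84200 = 6.0718×10^5 km.

r₂ = 6.07×10^5 km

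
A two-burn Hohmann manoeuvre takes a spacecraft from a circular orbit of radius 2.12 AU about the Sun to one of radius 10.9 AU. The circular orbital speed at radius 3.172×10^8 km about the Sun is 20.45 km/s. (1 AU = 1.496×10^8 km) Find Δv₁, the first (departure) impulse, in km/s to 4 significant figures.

Δv₁ = 6.012 km/s

From the circular-orbit relation v² = μ/r at r = 3.172×10^8 km: μ = v²r = (20.45)² × 3.172×10^8 = 1.32654×10^11 km³/s².
In km: r₁ = 2.12 × 1.496×10^8 = 3.17152×10^8 km; r₂ = 10.9 × 1.496×10^8 = 1.63064×10^9 km.
Transfer-ellipse semi-major axis a_t = (r₁ + r₂)/2 = (3.17152×10^8 + 1.63064×10^9)/2 = 9.73896×10^8 km.
On the circular orbit at r = 3.17152×10^8 km, v_c = √(μ/r) = 20.452 km/s.
Transfer-orbit speed at the same r (vis-viva, a = a_t): v_t = √[μ(2/r − 1/a_t)] = 26.464 km/s.
Δv₁ = |v_t − v_c| = |26.464 − 20.452| = 6.012 km/s.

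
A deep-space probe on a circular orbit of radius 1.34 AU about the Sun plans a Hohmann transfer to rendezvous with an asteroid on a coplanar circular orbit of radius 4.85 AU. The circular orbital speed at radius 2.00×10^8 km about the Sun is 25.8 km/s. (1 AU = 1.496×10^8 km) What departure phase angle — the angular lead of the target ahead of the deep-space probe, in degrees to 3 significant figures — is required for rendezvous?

φ = 88.2°

From the circular-orbit relation v² = μ/r at r = 2.00×10^8 km: μ = v²r = (25.8)² × 2.00×10^8 = 1.33128×10^11 km³/s².
In km: r₁ = 1.34 × 1.496×10^8 = 2.00464×10^8 km; r₂ = 4.85 × 1.496×10^8 = 7.2556×10^8 km.
Semi-major axis of the transfer orbit: a_t = (2.00464×10^8 + 7.2556×10^8)/2 = 4.63012×10^8 km.
The half-period of the transfer ellipse is t = π√(a_t³/μ) = 8.578×10^7 s.
The target's mean motion on its circular orbit is ω₂ = √(μ/r₂³) = 1.867×10^-8 rad/s.
Angle swept by the target during transfer: ω₂·t = 1.6015 rad = 91.76°.
The deep-space probe traverses 180° on the transfer ellipse, so the target must lead by 180° − 91.76° = 88.2°.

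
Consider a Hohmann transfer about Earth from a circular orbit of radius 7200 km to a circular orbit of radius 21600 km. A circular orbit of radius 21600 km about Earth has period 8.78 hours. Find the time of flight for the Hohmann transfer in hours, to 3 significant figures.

t = 2.39 hours

From Kepler's third law T² = 4π²r³/μ at r = 21600 km, T = 8.78 hours = 8.78 × 3600 s = 31608 s: μ = 4π²r³/T² = 3.98224×10^5 km³/s².
Transfer-ellipse semi-major axis a_t = (r₁ + r₂)/2 = (7200 + 21600)/2 = 14400 km.
Transfer time t = π√(a_t³/μ) = π√((14400)³ / 3.98224×10^5) = 8603 s.
Converting: 8603 s ÷ 3600 s/hour = 2.39 hours.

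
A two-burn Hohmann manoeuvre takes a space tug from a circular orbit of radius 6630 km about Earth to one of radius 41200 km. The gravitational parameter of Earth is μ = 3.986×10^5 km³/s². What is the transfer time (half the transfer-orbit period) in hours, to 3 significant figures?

The Hohmann ellipse has a_t = (r₁ + r₂)/2 = 23915 km.
Half the transfer-orbit period gives t = π√(a_t³/μ) = 18400 s.
Converting: 18400 s ÷ 3600 s/hour = 5.11 hours.

t = 5.11 hours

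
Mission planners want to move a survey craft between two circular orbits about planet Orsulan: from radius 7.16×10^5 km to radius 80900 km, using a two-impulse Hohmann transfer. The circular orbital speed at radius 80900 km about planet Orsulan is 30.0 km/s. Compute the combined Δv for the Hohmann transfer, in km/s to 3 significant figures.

Δv = 15.8 km/s

From the circular-orbit relation v² = μ/r at r = 80900 km: μ = v²r = (30.0)² × 80900 = 7.28100×10^7 km³/s².
The Hohmann ellipse has a_t = (r₁ + r₂)/2 = 3.9845×10^5 km.
Circular speed at r₁: v₁ = √(μ/r₁) = √(7.28100×10^7/7.160×10^5) = 10.084 km/s.
On the transfer ellipse at r₁, v² = μ(2/r − 1/a) gives v_a = √[μ(2/r₁ − 1/a_t)] = 4.5439 km/s.
First burn Δv₁ = |v_a − v₁| = 5.540 km/s.
Circular speed at r₂: v₂ = √(μ/r₂) = 30.00 km/s.
Transfer-orbit speed at r₂: v_p = √[μ(2/r₂ − 1/a_t)] = 40.22 km/s.
Second burn Δv₂ = |v₂ − v_p| = 10.22 km/s.
Δv = Δv₁ + Δv₂ = 5.540 + 10.22 = 15.76 km/s.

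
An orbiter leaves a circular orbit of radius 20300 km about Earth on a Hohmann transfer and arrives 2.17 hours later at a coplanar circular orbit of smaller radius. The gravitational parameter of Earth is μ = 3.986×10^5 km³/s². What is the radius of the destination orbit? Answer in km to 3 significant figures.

Transfer time t = 2.17 hours = 7812 s, and t = π√(a_t³/μ).
So a_t = (μ t²/π²)^(1/3) = (3.986×10^5 × (7812)² / π²)^(1/3) = 13508 km.
Since a_t = (r₁ + r₂)/2, r₂ = 2a_t − r₁ = 2×13508 − 20300 = 6716 km.

r₂ = 6720 km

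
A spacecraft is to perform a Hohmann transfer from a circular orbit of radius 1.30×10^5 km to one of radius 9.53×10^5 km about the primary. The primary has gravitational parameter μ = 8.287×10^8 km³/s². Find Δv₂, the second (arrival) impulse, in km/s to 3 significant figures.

Transfer-ellipse semi-major axis a_t = (r₁ + r₂)/2 = (1.300×10^5 + 9.530×10^5)/2 = 5.415×10^5 km.
On the circular orbit at r = 9.530×10^5 km, v_c = √(μ/r) = 29.49 km/s.
Transfer-orbit speed at the same r (vis-viva, a = a_t): v_t = √[μ(2/r − 1/a_t)] = 14.45 km/s.
Δv₂ = |v_t − v_c| = |14.45 − 29.49| = 15.04 km/s.

Δv₂ = 15.0 km/s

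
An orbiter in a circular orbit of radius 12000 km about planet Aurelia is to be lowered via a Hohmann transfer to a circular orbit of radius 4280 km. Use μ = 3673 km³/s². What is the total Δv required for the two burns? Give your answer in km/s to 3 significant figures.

Δv = 0.350 km/s

The Hohmann ellipse has a_t = (r₁ + r₂)/2 = 8140 km.
At r₁ the circular-orbit speed is v₁ = √(μ/r₁) = 0.55325 km/s.
Transfer-orbit speed at r₁ (vis-viva equation): v_a = √[μ(2/r₁ − 1/a_t)] = 0.40117 km/s.
First burn Δv₁ = |v_a − v₁| = 0.1521 km/s.
At r₂, v₂ = √(μ/r₂) = 0.92638 km/s.
Transfer-orbit speed at r₂: v_p = √[μ(2/r₂ − 1/a_t)] = 1.1248 km/s.
Second burn Δv₂ = |v₂ − v_p| = 0.1984 km/s.
Δv = Δv₁ + Δv₂ = 0.1521 + 0.1984 = 0.3505 km/s.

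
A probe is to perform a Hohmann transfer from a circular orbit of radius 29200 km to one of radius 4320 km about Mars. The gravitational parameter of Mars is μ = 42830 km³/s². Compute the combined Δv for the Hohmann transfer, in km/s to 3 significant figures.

Semi-major axis of the transfer orbit: a_t = (29200 + 4320)/2 = 16760 km.
Circular speed at r₁: v₁ = √(μ/r₁) = √(42830/29200) = 1.21111 km/s.
Transfer-orbit speed at r₁ (vis-viva): v_a = √[μ(2/r₁ − 1/a_t)] = 0.614876 km/s.
First burn Δv₁ = |v_a − v₁| = 0.59623 km/s.
Circular speed at r₂: v₂ = √(μ/r₂) = 3.1487 km/s.
Transfer-orbit speed at r₂: v_p = √[μ(2/r₂ − 1/a_t)] = 4.1561 km/s.
Second burn Δv₂ = |v₂ − v_p| = 1.0074 km/s.
Δv = Δv₁ + Δv₂ = 0.59623 + 1.0074 = 1.604 km/s.

Δv = 1.60 km/s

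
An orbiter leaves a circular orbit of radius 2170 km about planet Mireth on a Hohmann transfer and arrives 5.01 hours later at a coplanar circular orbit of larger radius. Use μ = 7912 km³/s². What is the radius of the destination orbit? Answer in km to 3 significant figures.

Transfer time t = 5.01 hours = 18036 s, and t = π√(a_t³/μ).
So a_t = (μ t²/π²)^(1/3) = (7912 × (18036)² / π²)^(1/3) = 6388.8 km.
Since a_t = (r₁ + r₂)/2, r₂ = 2a_t − r₁ = 2×6388.8 − 2170 = 10607.6 km.

r₂ = 10600 km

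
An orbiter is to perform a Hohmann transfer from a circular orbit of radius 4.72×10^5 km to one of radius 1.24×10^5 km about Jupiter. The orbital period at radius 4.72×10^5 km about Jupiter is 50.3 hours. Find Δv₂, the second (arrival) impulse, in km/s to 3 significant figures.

From Kepler's third law T² = 4π²r³/μ at r = 4.72×10^5 km, T = 50.3 hours = 50.3 × 3600 s = 1.8108×10^5 s: μ = 4π²r³/T² = 1.26603×10^8 km³/s².
Semi-major axis of the transfer orbit: a_t = (4.720×10^5 + 1.240×10^5)/2 = 2.980×10^5 km.
On the circular orbit at r = 1.240×10^5 km, v_c = √(μ/r) = 31.953 km/s.
Transfer-orbit speed at the same r (vis-viva, a = a_t): v_t = √[μ(2/r − 1/a_t)] = 40.214 km/s.
Δv₂ = |v_t − v_c| = |40.214 − 31.953| = 8.261 km/s.

Δv₂ = 8.26 km/s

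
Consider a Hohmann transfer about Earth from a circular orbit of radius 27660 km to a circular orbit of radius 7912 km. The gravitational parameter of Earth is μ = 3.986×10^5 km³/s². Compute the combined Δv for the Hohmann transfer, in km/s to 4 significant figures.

The Hohmann ellipse has a_t = (r₁ + r₂)/2 = 17786 km.
Circular speed at r₁: v₁ = √(μ/r₁) = √(3.986×10^5/27660) = 3.796 km/s.
On the transfer ellipse at r₁, vis-viva gives v_a = √[μ(2/r₁ − 1/a_t)] = 2.532 km/s.
First burn Δv₁ = |v_a − v₁| = 1.264 km/s.
At r₂, v₂ = √(μ/r₂) = 7.0978 km/s.
Transfer-orbit speed at r₂: v_p = √[μ(2/r₂ − 1/a_t)] = 8.8514 km/s.
Second burn Δv₂ = |v₂ − v_p| = 1.754 km/s.
Δv = Δv₁ + Δv₂ = 1.264 + 1.754 = 3.018 km/s.

Δv = 3.018 km/s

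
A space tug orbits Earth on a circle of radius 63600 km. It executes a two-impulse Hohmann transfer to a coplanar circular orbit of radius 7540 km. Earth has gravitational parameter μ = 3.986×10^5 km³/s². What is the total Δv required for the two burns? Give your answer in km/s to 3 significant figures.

The Hohmann ellipse has a_t = (r₁ + r₂)/2 = 35570 km.
Circular speed at r₁: v₁ = √(μ/r₁) = √(3.986×10^5/63600) = 2.503457 km/s.
Transfer-orbit speed at r₁ (vis-viva): v_a = √[μ(2/r₁ − 1/a_t)] = 1.152614 km/s.
First burn Δv₁ = |v_a − v₁| = 1.3508 km/s.
Circular speed at r₂: v₂ = √(μ/r₂) = 7.2708 km/s.
Transfer-orbit speed at r₂: v_p = √[μ(2/r₂ − 1/a_t)] = 9.7223 km/s.
Second burn Δv₂ = |v₂ − v_p| = 2.4515 km/s.
Δv = Δv₁ + Δv₂ = 1.3508 + 2.4515 = 3.802 km/s.

Δv = 3.80 km/s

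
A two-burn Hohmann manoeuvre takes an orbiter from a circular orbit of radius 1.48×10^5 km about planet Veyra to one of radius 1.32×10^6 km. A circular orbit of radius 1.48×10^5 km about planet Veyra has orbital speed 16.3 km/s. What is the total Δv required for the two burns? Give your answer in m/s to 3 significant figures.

From the circular-orbit relation v² = μ/r at r = 1.48×10^5 km: μ = v²r = (16.3)² × 1.48×10^5 = 3.93221×10^7 km³/s².
The Hohmann ellipse has a_t = (r₁ + r₂)/2 = 7.340×10^5 km.
Circular speed at r₁: v₁ = √(μ/r₁) = √(3.93221×10^7/1.480×10^5) = 16.300 km/s.
Transfer-orbit speed at r₁ (vis-viva): v_p = √[μ(2/r₁ − 1/a_t)] = 21.859 km/s.
First burn Δv₁ = |v_p − v₁| = 5.559 km/s.
At r₂, v₂ = √(μ/r₂) = 5.458 km/s.
Transfer-orbit speed at r₂: v_a = √[μ(2/r₂ − 1/a_t)] = 2.451 km/s.
Second burn Δv₂ = |v₂ − v_a| = 3.007 km/s.
Total Δv = Δv₁ + Δv₂ = 8.566 km/s.

Δv = 8570 m/s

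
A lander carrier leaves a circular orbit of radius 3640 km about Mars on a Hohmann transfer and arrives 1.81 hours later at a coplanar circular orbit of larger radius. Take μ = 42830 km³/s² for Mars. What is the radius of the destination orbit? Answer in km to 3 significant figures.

r₂ = 7740 km

Transfer time t = 1.81 hours = 6516 s, and t = π√(a_t³/μ).
So a_t = (μ t²/π²)^(1/3) = (42830 × (6516)² / π²)^(1/3) = 5690.3 km.
Since a_t = (r₁ + r₂)/2, r₂ = 2a_t − r₁ = 2×5690.3 − 3640 = 7740.6 km.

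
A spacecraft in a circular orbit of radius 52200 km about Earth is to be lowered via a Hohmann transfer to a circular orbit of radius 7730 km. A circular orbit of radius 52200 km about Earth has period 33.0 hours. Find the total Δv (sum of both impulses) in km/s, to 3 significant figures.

Δv = 3.65 km/s

From Kepler's third law T² = 4π²r³/μ at r = 52200 km, T = 33.0 hours = 33.0 × 3600 s = 1.188×10^5 s: μ = 4π²r³/T² = 3.97867×10^5 km³/s².
Transfer-ellipse semi-major axis a_t = (r₁ + r₂)/2 = (52200 + 7730)/2 = 29965 km.
At r₁ the circular-orbit speed is v₁ = √(μ/r₁) = 2.7608 km/s.
On the transfer ellipse at r₁, vis-viva equation gives v_a = √[μ(2/r₁ − 1/a_t)] = 1.4022 km/s.
First burn Δv₁ = |v_a − v₁| = 1.3586 km/s.
At r₂, v₂ = √(μ/r₂) = 7.1743 km/s.
Transfer-orbit speed at r₂: v_p = √[μ(2/r₂ − 1/a_t)] = 9.4691 km/s.
Second burn Δv₂ = |v₂ − v_p| = 2.2948 km/s.
Total Δv = Δv₁ + Δv₂ = 3.653 km/s.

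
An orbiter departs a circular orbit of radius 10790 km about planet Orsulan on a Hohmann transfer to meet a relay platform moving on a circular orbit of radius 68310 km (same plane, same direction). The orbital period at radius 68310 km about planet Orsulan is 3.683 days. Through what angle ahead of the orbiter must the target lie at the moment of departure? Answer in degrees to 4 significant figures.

φ = 100.7°

From Kepler's third law T² = 4π²r³/μ at r = 68310 km, T = 3.683 days = 3.683 × 86400 s = 3.182112×10^5 s: μ = 4π²r³/T² = 1.24274×10^5 km³/s².
Transfer-ellipse semi-major axis a_t = (r₁ + r₂)/2 = (10790 + 68310)/2 = 39550 km.
The half-period of the transfer ellipse is t = π√(a_t³/μ) = 70090 s.
The target's mean motion on its circular orbit is ω₂ = √(μ/r₂³) = 1.975×10^-5 rad/s.
Angle swept by the target during transfer: ω₂·t = 1.384 rad = 79.30°.
The orbiter traverses 180° on the transfer ellipse, so the target must lead by 180° − 79.30° = 100.7°.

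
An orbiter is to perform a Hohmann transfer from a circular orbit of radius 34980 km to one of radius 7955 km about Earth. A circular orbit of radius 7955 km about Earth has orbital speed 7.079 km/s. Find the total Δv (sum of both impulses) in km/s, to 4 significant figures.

From the circular-orbit relation v² = μ/r at r = 7955 km: μ = v²r = (7.079)² × 7955 = 3.98643×10^5 km³/s².
Transfer-ellipse semi-major axis a_t = (r₁ + r₂)/2 = (34980 + 7955)/2 = 21467.5 km.
At r₁ the circular-orbit speed is v₁ = √(μ/r₁) = 3.376 km/s.
Transfer-orbit speed at r₁ (vis-viva): v_a = √[μ(2/r₁ − 1/a_t)] = 2.055 km/s.
First burn Δv₁ = |v_a − v₁| = 1.321 km/s.
Circular speed at r₂: v₂ = √(μ/r₂) = 7.079 km/s.
Transfer-orbit speed at r₂: v_p = √[μ(2/r₂ − 1/a_t)] = 9.036 km/s.
Second burn Δv₂ = |v₂ − v_p| = 1.957 km/s.
Δv = Δv₁ + Δv₂ = 1.321 + 1.957 = 3.278 km/s.

Δv = 3.278 km/s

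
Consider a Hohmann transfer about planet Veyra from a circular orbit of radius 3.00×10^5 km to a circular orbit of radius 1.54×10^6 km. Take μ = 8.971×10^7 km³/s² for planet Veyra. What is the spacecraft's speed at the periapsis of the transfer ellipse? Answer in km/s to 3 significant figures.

v = 22.4 km/s

Transfer-ellipse semi-major axis a_t = (r₁ + r₂)/2 = (3.000×10^5 + 1.540×10^6)/2 = 9.200×10^5 km.
At periapsis, r = 3.000×10^5 km.
Vis-viva: v = √[μ(2/r − 1/a_t)] = √[8.971×10^7 × (2/3.000×10^5 − 1/9.200×10^5)] = 22.37 km/s.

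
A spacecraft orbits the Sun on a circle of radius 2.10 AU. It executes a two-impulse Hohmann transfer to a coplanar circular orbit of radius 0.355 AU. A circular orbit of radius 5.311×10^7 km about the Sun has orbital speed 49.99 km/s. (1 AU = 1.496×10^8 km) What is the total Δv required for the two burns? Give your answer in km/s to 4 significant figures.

Δv = 24.90 km/s

From the circular-orbit relation v² = μ/r at r = 5.311×10^7 km: μ = v²r = (49.99)² × 5.311×10^7 = 1.32722×10^11 km³/s².
In km: r₁ = 2.10 × 1.496×10^8 = 3.1416×10^8 km; r₂ = 0.355 × 1.496×10^8 = 5.3108×10^7 km.
The Hohmann ellipse has a_t = (r₁ + r₂)/2 = 1.83634×10^8 km.
Circular speed at r₁: v₁ = √(μ/r₁) = √(1.32722×10^11/3.1416×10^8) = 20.55 km/s.
On the transfer ellipse at r₁, v² = μ(2/r − 1/a) gives v_a = √[μ(2/r₁ − 1/a_t)] = 11.05 km/s.
First burn Δv₁ = |v_a − v₁| = 9.500 km/s.
At r₂, v₂ = √(μ/r₂) = 49.99 km/s.
Transfer-orbit speed at r₂: v_p = √[μ(2/r₂ − 1/a_t)] = 65.39 km/s.
Second burn Δv₂ = |v₂ − v_p| = 15.40 km/s.
Total Δv = Δv₁ + Δv₂ = 24.90 km/s.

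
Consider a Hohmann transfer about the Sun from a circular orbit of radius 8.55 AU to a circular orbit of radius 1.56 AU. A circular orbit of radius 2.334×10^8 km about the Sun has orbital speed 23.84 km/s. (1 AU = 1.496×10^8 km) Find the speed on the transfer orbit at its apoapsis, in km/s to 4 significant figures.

From the circular-orbit relation v² = μ/r at r = 2.334×10^8 km: μ = v²r = (23.84)² × 2.334×10^8 = 1.32652×10^11 km³/s².
In km: r₁ = 8.55 × 1.496×10^8 = 1.27908×10^9 km; r₂ = 1.56 × 1.496×10^8 = 2.33376×10^8 km.
Semi-major axis of the transfer orbit: a_t = (1.27908×10^9 + 2.33376×10^8)/2 = 7.56228×10^8 km.
At apoapsis, r = 1.27908×10^9 km.
Applying v² = μ(2/r − 1/a_t): v = 5.657 km/s.

v = 5.657 km/s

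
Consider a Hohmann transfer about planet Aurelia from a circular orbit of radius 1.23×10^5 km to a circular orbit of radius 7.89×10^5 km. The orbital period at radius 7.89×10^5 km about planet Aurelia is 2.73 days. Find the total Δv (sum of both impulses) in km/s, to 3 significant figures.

Δv = 26.9 km/s

From Kepler's third law T² = 4π²r³/μ at r = 7.89×10^5 km, T = 2.73 days = 2.73 × 86400 s = 2.35872×10^5 s: μ = 4π²r³/T² = 3.48528×10^8 km³/s².
The Hohmann ellipse has a_t = (r₁ + r₂)/2 = 4.560×10^5 km.
At r₁ the circular-orbit speed is v₁ = √(μ/r₁) = 53.23 km/s.
On the transfer ellipse at r₁, v² = μ(2/r − 1/a) gives v_p = √[μ(2/r₁ − 1/a_t)] = 70.02 km/s.
First burn Δv₁ = |v_p − v₁| = 16.79 km/s.
Circular speed at r₂: v₂ = √(μ/r₂) = 21.02 km/s.
Transfer-orbit speed at r₂: v_a = √[μ(2/r₂ − 1/a_t)] = 10.92 km/s.
Second burn Δv₂ = |v₂ − v_a| = 10.10 km/s.
Total Δv = Δv₁ + Δv₂ = 26.89 km/s.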